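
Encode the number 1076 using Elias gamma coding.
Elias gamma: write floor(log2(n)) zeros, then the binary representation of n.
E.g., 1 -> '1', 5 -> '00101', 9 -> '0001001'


num_bits = floor(log2(1076)) + 1 = 11
leading_zeros = num_bits - 1 = 10
binary(1076) = 10000110100

Elias gamma(1076) = '0000000000' + '10000110100' = 000000000010000110100 (21 bits)


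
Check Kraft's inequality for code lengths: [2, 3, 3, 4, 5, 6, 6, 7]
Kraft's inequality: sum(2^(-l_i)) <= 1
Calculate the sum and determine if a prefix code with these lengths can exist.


Sum = 2^(-2) + 2^(-3) + 2^(-3) + 2^(-4) + 2^(-5) + 2^(-6) + 2^(-6) + 2^(-7)
    = 0.25 + 0.125 + 0.125 + 0.0625 + 0.03125 + 0.015625 + 0.015625 + 0.0078125
    = 81/128 = 0.6328125
Since 0.6328125 <= 1, Kraft's inequality IS satisfied.
A prefix code with these lengths CAN exist.

Kraft sum = 0.6328125. Satisfied.


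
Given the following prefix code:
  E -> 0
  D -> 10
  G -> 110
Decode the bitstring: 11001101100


Decoding step by step:
Bits 110 -> G
Bits 0 -> E
Bits 110 -> G
Bits 110 -> G
Bits 0 -> E


Decoded message: GEGGE


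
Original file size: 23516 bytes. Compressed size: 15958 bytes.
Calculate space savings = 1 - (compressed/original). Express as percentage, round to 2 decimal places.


ratio = compressed/original = 15958/23516 = 0.678602
savings = 1 - ratio = 1 - 0.678602 = 0.321398
as a percentage: 0.321398 * 100 = 32.14%

Space savings = 1 - 15958/23516 = 32.14%


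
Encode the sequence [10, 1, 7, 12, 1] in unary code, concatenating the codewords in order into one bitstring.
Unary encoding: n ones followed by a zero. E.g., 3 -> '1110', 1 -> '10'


Encode each number as n ones followed by a terminating 0:
  10 -> 11111111110 (11 bits)
  1 -> 10 (2 bits)
  7 -> 11111110 (8 bits)
  12 -> 1111111111110 (13 bits)
  1 -> 10 (2 bits)
Total length = 11 + 2 + 8 + 13 + 2 = 36 bits.

Unary([10, 1, 7, 12, 1]) = 111111111101011111110111111111111010 (36 bits)


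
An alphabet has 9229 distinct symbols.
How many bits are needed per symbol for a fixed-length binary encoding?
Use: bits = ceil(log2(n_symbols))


log2(9229) = 13.172
Bracket: 2^13 = 8192 < 9229 <= 2^14 = 16384
So ceil(log2(9229)) = 14

bits = ceil(log2(9229)) = ceil(13.172) = 14 bits


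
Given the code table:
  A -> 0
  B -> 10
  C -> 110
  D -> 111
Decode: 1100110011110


Decoding:
110 -> C
0 -> A
110 -> C
0 -> A
111 -> D
10 -> B


Result: CACADB


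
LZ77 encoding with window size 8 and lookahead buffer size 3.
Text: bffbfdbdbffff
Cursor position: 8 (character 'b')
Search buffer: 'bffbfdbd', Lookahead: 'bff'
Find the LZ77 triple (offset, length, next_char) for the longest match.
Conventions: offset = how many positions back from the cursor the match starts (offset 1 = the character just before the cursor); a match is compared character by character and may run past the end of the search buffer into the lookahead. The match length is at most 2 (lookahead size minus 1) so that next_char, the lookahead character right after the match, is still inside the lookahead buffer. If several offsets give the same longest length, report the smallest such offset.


Try each offset into the search buffer:
  offset=1 (pos 7, char 'd'): match length 0
  offset=2 (pos 6, char 'b'): match length 1
  offset=3 (pos 5, char 'd'): match length 0
  offset=4 (pos 4, char 'f'): match length 0
  offset=5 (pos 3, char 'b'): match length 2
  offset=6 (pos 2, char 'f'): match length 0
  offset=7 (pos 1, char 'f'): match length 0
  offset=8 (pos 0, char 'b'): match length 2
Longest match has length 2, found at offsets 5, 8; take the smallest, offset 5.
next_char = character at position 8 + 2 = 10 -> 'f'

Best match: offset=5, length=2 (matching 'bf' starting at position 3)
LZ77 triple: (5, 2, 'f')


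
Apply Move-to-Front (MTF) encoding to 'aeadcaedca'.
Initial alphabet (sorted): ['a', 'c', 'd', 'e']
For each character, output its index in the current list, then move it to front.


MTF encoding:
'a': index 0 in ['a', 'c', 'd', 'e'] -> ['a', 'c', 'd', 'e']
'e': index 3 in ['a', 'c', 'd', 'e'] -> ['e', 'a', 'c', 'd']
'a': index 1 in ['e', 'a', 'c', 'd'] -> ['a', 'e', 'c', 'd']
'd': index 3 in ['a', 'e', 'c', 'd'] -> ['d', 'a', 'e', 'c']
'c': index 3 in ['d', 'a', 'e', 'c'] -> ['c', 'd', 'a', 'e']
'a': index 2 in ['c', 'd', 'a', 'e'] -> ['a', 'c', 'd', 'e']
'e': index 3 in ['a', 'c', 'd', 'e'] -> ['e', 'a', 'c', 'd']
'd': index 3 in ['e', 'a', 'c', 'd'] -> ['d', 'e', 'a', 'c']
'c': index 3 in ['d', 'e', 'a', 'c'] -> ['c', 'd', 'e', 'a']
'a': index 3 in ['c', 'd', 'e', 'a'] -> ['a', 'c', 'd', 'e']


Output: [0, 3, 1, 3, 3, 2, 3, 3, 3, 3]


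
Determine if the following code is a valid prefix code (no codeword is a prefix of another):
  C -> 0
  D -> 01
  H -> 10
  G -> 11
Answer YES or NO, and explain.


Checking each pair (does one codeword prefix another?):
  C='0' vs D='01': prefix -- VIOLATION

NO -- this is NOT a valid prefix code. C (0) is a prefix of D (01).


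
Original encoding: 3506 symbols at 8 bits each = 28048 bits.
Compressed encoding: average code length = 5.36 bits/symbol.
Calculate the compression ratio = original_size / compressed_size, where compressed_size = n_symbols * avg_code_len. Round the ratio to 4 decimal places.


original_size = n_symbols * orig_bits = 3506 * 8 = 28048 bits
compressed_size = n_symbols * avg_code_len = 3506 * 5.36 = 18792.16 bits
ratio = original_size / compressed_size = 28048 / 18792.16 = 1.4925

Compression ratio = 1.4925


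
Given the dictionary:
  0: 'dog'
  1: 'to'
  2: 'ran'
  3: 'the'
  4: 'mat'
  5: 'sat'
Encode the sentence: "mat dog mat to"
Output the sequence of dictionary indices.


Look up each word in the dictionary:
  'mat' -> 4
  'dog' -> 0
  'mat' -> 4
  'to' -> 1

Encoded: [4, 0, 4, 1]


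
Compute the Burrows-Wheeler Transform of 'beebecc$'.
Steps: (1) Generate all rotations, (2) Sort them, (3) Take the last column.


Rotations (sorted):
  0: $beebecc -> last char: c
  1: becc$bee -> last char: e
  2: beebecc$ -> last char: $
  3: c$beebec -> last char: c
  4: cc$beebe -> last char: e
  5: ebecc$be -> last char: e
  6: ecc$beeb -> last char: b
  7: eebecc$b -> last char: b


BWT = ce$ceebb


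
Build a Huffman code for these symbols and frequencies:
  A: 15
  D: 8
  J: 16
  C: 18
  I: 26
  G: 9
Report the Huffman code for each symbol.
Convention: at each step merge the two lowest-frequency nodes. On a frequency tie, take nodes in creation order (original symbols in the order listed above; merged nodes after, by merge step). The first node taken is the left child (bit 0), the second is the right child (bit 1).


Huffman tree construction:
Step 1: Merge D(8) + G(9) = 17
Step 2: Merge A(15) + J(16) = 31
Step 3: Merge (D+G)(17) + C(18) = 35
Step 4: Merge I(26) + (A+J)(31) = 57
Step 5: Merge ((D+G)+C)(35) + (I+(A+J))(57) = 92
Read each symbol's code off the tree from the root (left child = 0, right child = 1).

Codes:
  A: 110 (length 3)
  D: 000 (length 3)
  J: 111 (length 3)
  C: 01 (length 2)
  I: 10 (length 2)
  G: 001 (length 3)
Average code length: 232/92 = 2.5217 bits/symbol


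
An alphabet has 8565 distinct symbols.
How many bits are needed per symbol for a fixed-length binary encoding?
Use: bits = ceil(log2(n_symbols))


log2(8565) = 13.0642
Bracket: 2^13 = 8192 < 8565 <= 2^14 = 16384
So ceil(log2(8565)) = 14

bits = ceil(log2(8565)) = ceil(13.0642) = 14 bits


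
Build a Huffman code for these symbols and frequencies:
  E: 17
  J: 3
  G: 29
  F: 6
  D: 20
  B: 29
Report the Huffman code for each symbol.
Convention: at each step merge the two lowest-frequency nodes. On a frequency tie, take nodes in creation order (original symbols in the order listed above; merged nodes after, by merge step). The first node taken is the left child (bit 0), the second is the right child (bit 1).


Huffman tree construction:
Step 1: Merge J(3) + F(6) = 9
Step 2: Merge (J+F)(9) + E(17) = 26
Step 3: Merge D(20) + ((J+F)+E)(26) = 46
Step 4: Merge G(29) + B(29) = 58
Step 5: Merge (D+((J+F)+E))(46) + (G+B)(58) = 104
Read each symbol's code off the tree from the root (left child = 0, right child = 1).

Codes:
  E: 011 (length 3)
  J: 0100 (length 4)
  G: 10 (length 2)
  F: 0101 (length 4)
  D: 00 (length 2)
  B: 11 (length 2)
Average code length: 243/104 = 2.3365 bits/symbol


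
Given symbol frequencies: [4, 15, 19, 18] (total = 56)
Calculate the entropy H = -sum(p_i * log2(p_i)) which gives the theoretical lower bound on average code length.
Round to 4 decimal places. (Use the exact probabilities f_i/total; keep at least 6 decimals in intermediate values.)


Per-symbol terms -p_i * log2(p_i) with p_i = f_i/56:
  p = 4/56 = 0.071429: log2(p) = -3.807355, -p*log2(p) = 0.271954
  p = 15/56 = 0.267857: log2(p) = -1.900464, -p*log2(p) = 0.509053
  p = 19/56 = 0.339286: log2(p) = -1.559427, -p*log2(p) = 0.529091
  p = 18/56 = 0.321429: log2(p) = -1.637430, -p*log2(p) = 0.526317
H = 0.271954 + 0.509053 + 0.529091 + 0.526317 = 1.836415

H = 1.8364 bits/symbol


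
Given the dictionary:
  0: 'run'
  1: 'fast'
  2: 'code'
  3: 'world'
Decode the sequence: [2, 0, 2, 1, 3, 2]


Look up each index in the dictionary:
  2 -> 'code'
  0 -> 'run'
  2 -> 'code'
  1 -> 'fast'
  3 -> 'world'
  2 -> 'code'

Decoded: "code run code fast world code"


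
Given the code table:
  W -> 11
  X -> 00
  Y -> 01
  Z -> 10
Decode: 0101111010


Decoding:
01 -> Y
01 -> Y
11 -> W
10 -> Z
10 -> Z


Result: YYWZZ


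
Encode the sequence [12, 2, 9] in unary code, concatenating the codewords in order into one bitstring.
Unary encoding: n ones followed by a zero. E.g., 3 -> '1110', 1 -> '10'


Encode each number as n ones followed by a terminating 0:
  12 -> 1111111111110 (13 bits)
  2 -> 110 (3 bits)
  9 -> 1111111110 (10 bits)
Total length = 13 + 3 + 10 = 26 bits.

Unary([12, 2, 9]) = 11111111111101101111111110 (26 bits)


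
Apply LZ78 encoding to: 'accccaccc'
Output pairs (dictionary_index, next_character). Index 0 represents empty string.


LZ78 encoding steps:
Dictionary: {0: ''}
Step 1: w='' (idx 0), next='a' -> output (0, 'a'), add 'a' as idx 1
Step 2: w='' (idx 0), next='c' -> output (0, 'c'), add 'c' as idx 2
Step 3: w='c' (idx 2), next='c' -> output (2, 'c'), add 'cc' as idx 3
Step 4: w='c' (idx 2), next='a' -> output (2, 'a'), add 'ca' as idx 4
Step 5: w='cc' (idx 3), next='c' -> output (3, 'c'), add 'ccc' as idx 5


Encoded: [(0, 'a'), (0, 'c'), (2, 'c'), (2, 'a'), (3, 'c')]


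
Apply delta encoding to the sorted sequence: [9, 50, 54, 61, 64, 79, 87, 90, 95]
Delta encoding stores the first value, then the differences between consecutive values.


First value: 9
Deltas:
  50 - 9 = 41
  54 - 50 = 4
  61 - 54 = 7
  64 - 61 = 3
  79 - 64 = 15
  87 - 79 = 8
  90 - 87 = 3
  95 - 90 = 5


Delta encoded: [9, 41, 4, 7, 3, 15, 8, 3, 5]


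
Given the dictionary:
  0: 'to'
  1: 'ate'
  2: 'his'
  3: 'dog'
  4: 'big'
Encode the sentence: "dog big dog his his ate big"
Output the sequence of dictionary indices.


Look up each word in the dictionary:
  'dog' -> 3
  'big' -> 4
  'dog' -> 3
  'his' -> 2
  'his' -> 2
  'ate' -> 1
  'big' -> 4

Encoded: [3, 4, 3, 2, 2, 1, 4]


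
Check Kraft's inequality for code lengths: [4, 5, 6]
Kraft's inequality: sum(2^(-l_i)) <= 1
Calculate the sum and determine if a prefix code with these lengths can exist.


Sum = 2^(-4) + 2^(-5) + 2^(-6)
    = 0.0625 + 0.03125 + 0.015625
    = 7/64 = 0.109375
Since 0.109375 <= 1, Kraft's inequality IS satisfied.
A prefix code with these lengths CAN exist.

Kraft sum = 0.109375. Satisfied.


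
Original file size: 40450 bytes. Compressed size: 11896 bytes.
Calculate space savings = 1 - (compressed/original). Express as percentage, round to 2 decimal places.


ratio = compressed/original = 11896/40450 = 0.294091
savings = 1 - ratio = 1 - 0.294091 = 0.705909
as a percentage: 0.705909 * 100 = 70.59%

Space savings = 1 - 11896/40450 = 70.59%


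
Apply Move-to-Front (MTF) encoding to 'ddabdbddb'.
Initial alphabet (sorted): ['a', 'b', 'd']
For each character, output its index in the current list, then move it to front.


MTF encoding:
'd': index 2 in ['a', 'b', 'd'] -> ['d', 'a', 'b']
'd': index 0 in ['d', 'a', 'b'] -> ['d', 'a', 'b']
'a': index 1 in ['d', 'a', 'b'] -> ['a', 'd', 'b']
'b': index 2 in ['a', 'd', 'b'] -> ['b', 'a', 'd']
'd': index 2 in ['b', 'a', 'd'] -> ['d', 'b', 'a']
'b': index 1 in ['d', 'b', 'a'] -> ['b', 'd', 'a']
'd': index 1 in ['b', 'd', 'a'] -> ['d', 'b', 'a']
'd': index 0 in ['d', 'b', 'a'] -> ['d', 'b', 'a']
'b': index 1 in ['d', 'b', 'a'] -> ['b', 'd', 'a']


Output: [2, 0, 1, 2, 2, 1, 1, 0, 1]


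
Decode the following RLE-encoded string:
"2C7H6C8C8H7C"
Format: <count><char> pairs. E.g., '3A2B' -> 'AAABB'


Expanding each <count><char> pair:
  2C -> 'CC'
  7H -> 'HHHHHHH'
  6C -> 'CCCCCC'
  8C -> 'CCCCCCCC'
  8H -> 'HHHHHHHH'
  7C -> 'CCCCCCC'

Decoded = CCHHHHHHHCCCCCCCCCCCCCCHHHHHHHHCCCCCCC


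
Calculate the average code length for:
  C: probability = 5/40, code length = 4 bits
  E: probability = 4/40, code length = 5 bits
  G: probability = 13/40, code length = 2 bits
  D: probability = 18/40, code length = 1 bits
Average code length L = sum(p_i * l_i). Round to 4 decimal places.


Weighted contributions p_i * l_i:
  C: (5/40) * 4 = 20/40
  E: (4/40) * 5 = 20/40
  G: (13/40) * 2 = 26/40
  D: (18/40) * 1 = 18/40
Sum = (20 + 20 + 26 + 18)/40 = 84/40

L = 84/40 = 2.1000 bits/symbol


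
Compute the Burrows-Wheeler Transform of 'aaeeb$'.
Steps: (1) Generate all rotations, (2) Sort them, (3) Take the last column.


Rotations (sorted):
  0: $aaeeb -> last char: b
  1: aaeeb$ -> last char: $
  2: aeeb$a -> last char: a
  3: b$aaee -> last char: e
  4: eb$aae -> last char: e
  5: eeb$aa -> last char: a


BWT = b$aeea


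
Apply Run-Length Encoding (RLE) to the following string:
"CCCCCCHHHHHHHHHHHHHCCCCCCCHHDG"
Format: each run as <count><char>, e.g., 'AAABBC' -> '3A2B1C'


Scanning runs left to right:
  i=0: run of 'C' x 6 -> '6C'
  i=6: run of 'H' x 13 -> '13H'
  i=19: run of 'C' x 7 -> '7C'
  i=26: run of 'H' x 2 -> '2H'
  i=28: run of 'D' x 1 -> '1D'
  i=29: run of 'G' x 1 -> '1G'

RLE = 6C13H7C2H1D1G


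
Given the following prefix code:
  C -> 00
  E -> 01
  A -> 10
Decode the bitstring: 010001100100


Decoding step by step:
Bits 01 -> E
Bits 00 -> C
Bits 01 -> E
Bits 10 -> A
Bits 01 -> E
Bits 00 -> C


Decoded message: ECEAEC


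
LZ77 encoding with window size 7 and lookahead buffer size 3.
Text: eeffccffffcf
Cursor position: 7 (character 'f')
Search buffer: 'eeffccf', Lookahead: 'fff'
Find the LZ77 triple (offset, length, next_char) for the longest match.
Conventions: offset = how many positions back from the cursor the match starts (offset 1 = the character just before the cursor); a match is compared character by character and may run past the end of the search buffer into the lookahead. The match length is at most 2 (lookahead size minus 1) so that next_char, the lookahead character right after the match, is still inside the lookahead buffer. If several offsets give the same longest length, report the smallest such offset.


Try each offset into the search buffer:
  offset=1 (pos 6, char 'f'): match length 2
  offset=2 (pos 5, char 'c'): match length 0
  offset=3 (pos 4, char 'c'): match length 0
  offset=4 (pos 3, char 'f'): match length 1
  offset=5 (pos 2, char 'f'): match length 2
  offset=6 (pos 1, char 'e'): match length 0
  offset=7 (pos 0, char 'e'): match length 0
Longest match has length 2, found at offsets 1, 5; take the smallest, offset 1.
next_char = character at position 7 + 2 = 9 -> 'f'

Best match: offset=1, length=2 (matching 'ff' starting at position 6)
LZ77 triple: (1, 2, 'f')


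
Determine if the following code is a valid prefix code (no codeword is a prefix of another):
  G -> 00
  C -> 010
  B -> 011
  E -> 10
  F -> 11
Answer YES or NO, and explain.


Checking each pair (does one codeword prefix another?):
  G='00' vs C='010': no prefix
  G='00' vs B='011': no prefix
  G='00' vs E='10': no prefix
  G='00' vs F='11': no prefix
  C='010' vs G='00': no prefix
  C='010' vs B='011': no prefix
  C='010' vs E='10': no prefix
  C='010' vs F='11': no prefix
  B='011' vs G='00': no prefix
  B='011' vs C='010': no prefix
  B='011' vs E='10': no prefix
  B='011' vs F='11': no prefix
  E='10' vs G='00': no prefix
  E='10' vs C='010': no prefix
  E='10' vs B='011': no prefix
  E='10' vs F='11': no prefix
  F='11' vs G='00': no prefix
  F='11' vs C='010': no prefix
  F='11' vs B='011': no prefix
  F='11' vs E='10': no prefix
No violation found over all pairs.

YES -- this is a valid prefix code. No codeword is a prefix of any other codeword.


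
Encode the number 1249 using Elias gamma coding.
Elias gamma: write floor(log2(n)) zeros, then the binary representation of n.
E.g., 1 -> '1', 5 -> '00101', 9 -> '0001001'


num_bits = floor(log2(1249)) + 1 = 11
leading_zeros = num_bits - 1 = 10
binary(1249) = 10011100001

Elias gamma(1249) = '0000000000' + '10011100001' = 000000000010011100001 (21 bits)


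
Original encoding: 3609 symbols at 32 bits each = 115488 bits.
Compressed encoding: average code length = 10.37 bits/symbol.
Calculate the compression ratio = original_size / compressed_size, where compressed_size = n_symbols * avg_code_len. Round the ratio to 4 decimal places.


original_size = n_symbols * orig_bits = 3609 * 32 = 115488 bits
compressed_size = n_symbols * avg_code_len = 3609 * 10.37 = 37425.33 bits
ratio = original_size / compressed_size = 115488 / 37425.33 = 3.0858

Compression ratio = 3.0858


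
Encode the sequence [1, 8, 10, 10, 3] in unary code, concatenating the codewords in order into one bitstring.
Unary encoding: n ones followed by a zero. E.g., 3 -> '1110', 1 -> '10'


Encode each number as n ones followed by a terminating 0:
  1 -> 10 (2 bits)
  8 -> 111111110 (9 bits)
  10 -> 11111111110 (11 bits)
  10 -> 11111111110 (11 bits)
  3 -> 1110 (4 bits)
Total length = 2 + 9 + 11 + 11 + 4 = 37 bits.

Unary([1, 8, 10, 10, 3]) = 1011111111011111111110111111111101110 (37 bits)


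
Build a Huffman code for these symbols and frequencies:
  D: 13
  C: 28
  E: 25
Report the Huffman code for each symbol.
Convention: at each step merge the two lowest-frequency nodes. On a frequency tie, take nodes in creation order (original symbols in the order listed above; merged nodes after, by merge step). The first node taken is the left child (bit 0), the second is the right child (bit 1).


Huffman tree construction:
Step 1: Merge D(13) + E(25) = 38
Step 2: Merge C(28) + (D+E)(38) = 66
Read each symbol's code off the tree from the root (left child = 0, right child = 1).

Codes:
  D: 10 (length 2)
  C: 0 (length 1)
  E: 11 (length 2)
Average code length: 104/66 = 1.5758 bits/symbol


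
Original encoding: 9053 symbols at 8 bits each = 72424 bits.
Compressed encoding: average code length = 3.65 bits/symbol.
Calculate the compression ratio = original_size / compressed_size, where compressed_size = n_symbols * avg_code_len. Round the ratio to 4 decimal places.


original_size = n_symbols * orig_bits = 9053 * 8 = 72424 bits
compressed_size = n_symbols * avg_code_len = 9053 * 3.65 = 33043.45 bits
ratio = original_size / compressed_size = 72424 / 33043.45 = 2.1918

Compression ratio = 2.1918


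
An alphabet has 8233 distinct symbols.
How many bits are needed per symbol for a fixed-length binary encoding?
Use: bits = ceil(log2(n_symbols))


log2(8233) = 13.0072
Bracket: 2^13 = 8192 < 8233 <= 2^14 = 16384
So ceil(log2(8233)) = 14

bits = ceil(log2(8233)) = ceil(13.0072) = 14 bits


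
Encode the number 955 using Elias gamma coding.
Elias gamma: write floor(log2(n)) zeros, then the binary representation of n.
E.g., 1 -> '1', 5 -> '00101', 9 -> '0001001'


num_bits = floor(log2(955)) + 1 = 10
leading_zeros = num_bits - 1 = 9
binary(955) = 1110111011

Elias gamma(955) = '000000000' + '1110111011' = 0000000001110111011 (19 bits)


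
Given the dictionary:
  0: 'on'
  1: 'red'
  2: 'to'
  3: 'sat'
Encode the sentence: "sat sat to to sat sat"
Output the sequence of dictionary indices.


Look up each word in the dictionary:
  'sat' -> 3
  'sat' -> 3
  'to' -> 2
  'to' -> 2
  'sat' -> 3
  'sat' -> 3

Encoded: [3, 3, 2, 2, 3, 3]


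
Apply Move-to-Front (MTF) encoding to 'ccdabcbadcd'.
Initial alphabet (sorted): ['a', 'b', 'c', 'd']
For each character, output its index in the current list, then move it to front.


MTF encoding:
'c': index 2 in ['a', 'b', 'c', 'd'] -> ['c', 'a', 'b', 'd']
'c': index 0 in ['c', 'a', 'b', 'd'] -> ['c', 'a', 'b', 'd']
'd': index 3 in ['c', 'a', 'b', 'd'] -> ['d', 'c', 'a', 'b']
'a': index 2 in ['d', 'c', 'a', 'b'] -> ['a', 'd', 'c', 'b']
'b': index 3 in ['a', 'd', 'c', 'b'] -> ['b', 'a', 'd', 'c']
'c': index 3 in ['b', 'a', 'd', 'c'] -> ['c', 'b', 'a', 'd']
'b': index 1 in ['c', 'b', 'a', 'd'] -> ['b', 'c', 'a', 'd']
'a': index 2 in ['b', 'c', 'a', 'd'] -> ['a', 'b', 'c', 'd']
'd': index 3 in ['a', 'b', 'c', 'd'] -> ['d', 'a', 'b', 'c']
'c': index 3 in ['d', 'a', 'b', 'c'] -> ['c', 'd', 'a', 'b']
'd': index 1 in ['c', 'd', 'a', 'b'] -> ['d', 'c', 'a', 'b']


Output: [2, 0, 3, 2, 3, 3, 1, 2, 3, 3, 1]


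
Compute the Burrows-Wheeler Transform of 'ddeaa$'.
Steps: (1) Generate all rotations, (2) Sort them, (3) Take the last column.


Rotations (sorted):
  0: $ddeaa -> last char: a
  1: a$ddea -> last char: a
  2: aa$dde -> last char: e
  3: ddeaa$ -> last char: $
  4: deaa$d -> last char: d
  5: eaa$dd -> last char: d


BWT = aae$dd


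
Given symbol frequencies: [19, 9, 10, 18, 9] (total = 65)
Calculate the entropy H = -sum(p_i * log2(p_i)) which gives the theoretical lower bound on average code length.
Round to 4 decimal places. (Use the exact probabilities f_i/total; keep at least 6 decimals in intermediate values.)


Per-symbol terms -p_i * log2(p_i) with p_i = f_i/65:
  p = 19/65 = 0.292308: log2(p) = -1.774440, -p*log2(p) = 0.518683
  p = 9/65 = 0.138462: log2(p) = -2.852443, -p*log2(p) = 0.394954
  p = 10/65 = 0.153846: log2(p) = -2.700440, -p*log2(p) = 0.415452
  p = 18/65 = 0.276923: log2(p) = -1.852443, -p*log2(p) = 0.512984
  p = 9/65 = 0.138462: log2(p) = -2.852443, -p*log2(p) = 0.394954
H = 0.518683 + 0.394954 + 0.415452 + 0.512984 + 0.394954 = 2.237027

H = 2.237 bits/symbol


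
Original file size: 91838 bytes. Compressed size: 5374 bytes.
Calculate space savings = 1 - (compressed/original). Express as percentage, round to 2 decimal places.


ratio = compressed/original = 5374/91838 = 0.058516
savings = 1 - ratio = 1 - 0.058516 = 0.941484
as a percentage: 0.941484 * 100 = 94.15%

Space savings = 1 - 5374/91838 = 94.15%


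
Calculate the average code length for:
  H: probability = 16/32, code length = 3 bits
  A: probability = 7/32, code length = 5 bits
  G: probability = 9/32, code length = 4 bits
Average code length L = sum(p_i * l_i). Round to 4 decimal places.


Weighted contributions p_i * l_i:
  H: (16/32) * 3 = 48/32
  A: (7/32) * 5 = 35/32
  G: (9/32) * 4 = 36/32
Sum = (48 + 35 + 36)/32 = 119/32

L = 119/32 = 3.7188 bits/symbol


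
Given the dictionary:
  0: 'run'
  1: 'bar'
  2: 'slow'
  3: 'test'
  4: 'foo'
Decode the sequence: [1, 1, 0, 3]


Look up each index in the dictionary:
  1 -> 'bar'
  1 -> 'bar'
  0 -> 'run'
  3 -> 'test'

Decoded: "bar bar run test"


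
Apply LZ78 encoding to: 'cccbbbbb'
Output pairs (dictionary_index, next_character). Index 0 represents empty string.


LZ78 encoding steps:
Dictionary: {0: ''}
Step 1: w='' (idx 0), next='c' -> output (0, 'c'), add 'c' as idx 1
Step 2: w='c' (idx 1), next='c' -> output (1, 'c'), add 'cc' as idx 2
Step 3: w='' (idx 0), next='b' -> output (0, 'b'), add 'b' as idx 3
Step 4: w='b' (idx 3), next='b' -> output (3, 'b'), add 'bb' as idx 4
Step 5: w='bb' (idx 4), end of input -> output (4, '')


Encoded: [(0, 'c'), (1, 'c'), (0, 'b'), (3, 'b'), (4, '')]


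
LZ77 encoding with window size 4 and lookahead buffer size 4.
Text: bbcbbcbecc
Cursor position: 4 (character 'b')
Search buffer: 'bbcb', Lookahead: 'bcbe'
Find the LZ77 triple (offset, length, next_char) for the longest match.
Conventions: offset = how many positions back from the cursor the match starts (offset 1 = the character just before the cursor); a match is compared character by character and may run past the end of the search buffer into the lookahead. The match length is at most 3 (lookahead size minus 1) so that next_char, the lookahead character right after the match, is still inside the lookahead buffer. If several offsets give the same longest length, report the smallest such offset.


Try each offset into the search buffer:
  offset=1 (pos 3, char 'b'): match length 1
  offset=2 (pos 2, char 'c'): match length 0
  offset=3 (pos 1, char 'b'): match length 3
  offset=4 (pos 0, char 'b'): match length 1
Longest match has length 3 at offset 3.
next_char = character at position 4 + 3 = 7 -> 'e'

Best match: offset=3, length=3 (matching 'bcb' starting at position 1)
LZ77 triple: (3, 3, 'e')


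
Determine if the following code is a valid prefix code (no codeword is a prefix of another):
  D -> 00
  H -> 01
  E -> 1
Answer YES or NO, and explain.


Checking each pair (does one codeword prefix another?):
  D='00' vs H='01': no prefix
  D='00' vs E='1': no prefix
  H='01' vs D='00': no prefix
  H='01' vs E='1': no prefix
  E='1' vs D='00': no prefix
  E='1' vs H='01': no prefix
No violation found over all pairs.

YES -- this is a valid prefix code. No codeword is a prefix of any other codeword.


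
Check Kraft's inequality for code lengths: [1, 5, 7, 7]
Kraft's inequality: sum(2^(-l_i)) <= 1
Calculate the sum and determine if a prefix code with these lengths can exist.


Sum = 2^(-1) + 2^(-5) + 2^(-7) + 2^(-7)
    = 0.5 + 0.03125 + 0.0078125 + 0.0078125
    = 70/128 = 0.546875
Since 0.546875 <= 1, Kraft's inequality IS satisfied.
A prefix code with these lengths CAN exist.

Kraft sum = 0.546875. Satisfied.


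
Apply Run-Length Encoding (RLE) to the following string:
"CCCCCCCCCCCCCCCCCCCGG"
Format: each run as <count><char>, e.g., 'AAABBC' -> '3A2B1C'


Scanning runs left to right:
  i=0: run of 'C' x 19 -> '19C'
  i=19: run of 'G' x 2 -> '2G'

RLE = 19C2G


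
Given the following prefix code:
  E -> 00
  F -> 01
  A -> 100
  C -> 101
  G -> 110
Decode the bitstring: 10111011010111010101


Decoding step by step:
Bits 101 -> C
Bits 110 -> G
Bits 110 -> G
Bits 101 -> C
Bits 110 -> G
Bits 101 -> C
Bits 01 -> F


Decoded message: CGGCGCF


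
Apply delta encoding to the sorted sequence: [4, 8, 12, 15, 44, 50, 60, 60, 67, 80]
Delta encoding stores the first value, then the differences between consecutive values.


First value: 4
Deltas:
  8 - 4 = 4
  12 - 8 = 4
  15 - 12 = 3
  44 - 15 = 29
  50 - 44 = 6
  60 - 50 = 10
  60 - 60 = 0
  67 - 60 = 7
  80 - 67 = 13


Delta encoded: [4, 4, 4, 3, 29, 6, 10, 0, 7, 13]


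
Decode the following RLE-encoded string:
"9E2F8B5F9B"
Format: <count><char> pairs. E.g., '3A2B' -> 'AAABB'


Expanding each <count><char> pair:
  9E -> 'EEEEEEEEE'
  2F -> 'FF'
  8B -> 'BBBBBBBB'
  5F -> 'FFFFF'
  9B -> 'BBBBBBBBB'

Decoded = EEEEEEEEEFFBBBBBBBBFFFFFBBBBBBBBB


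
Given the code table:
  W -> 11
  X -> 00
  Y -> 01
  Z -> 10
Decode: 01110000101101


Decoding:
01 -> Y
11 -> W
00 -> X
00 -> X
10 -> Z
11 -> W
01 -> Y


Result: YWXXZWY


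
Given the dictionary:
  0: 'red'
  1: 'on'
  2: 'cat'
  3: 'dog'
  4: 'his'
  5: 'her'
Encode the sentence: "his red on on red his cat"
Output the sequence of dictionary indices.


Look up each word in the dictionary:
  'his' -> 4
  'red' -> 0
  'on' -> 1
  'on' -> 1
  'red' -> 0
  'his' -> 4
  'cat' -> 2

Encoded: [4, 0, 1, 1, 0, 4, 2]


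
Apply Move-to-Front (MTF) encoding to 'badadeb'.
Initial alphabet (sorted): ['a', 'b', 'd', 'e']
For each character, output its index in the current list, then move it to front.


MTF encoding:
'b': index 1 in ['a', 'b', 'd', 'e'] -> ['b', 'a', 'd', 'e']
'a': index 1 in ['b', 'a', 'd', 'e'] -> ['a', 'b', 'd', 'e']
'd': index 2 in ['a', 'b', 'd', 'e'] -> ['d', 'a', 'b', 'e']
'a': index 1 in ['d', 'a', 'b', 'e'] -> ['a', 'd', 'b', 'e']
'd': index 1 in ['a', 'd', 'b', 'e'] -> ['d', 'a', 'b', 'e']
'e': index 3 in ['d', 'a', 'b', 'e'] -> ['e', 'd', 'a', 'b']
'b': index 3 in ['e', 'd', 'a', 'b'] -> ['b', 'e', 'd', 'a']


Output: [1, 1, 2, 1, 1, 3, 3]


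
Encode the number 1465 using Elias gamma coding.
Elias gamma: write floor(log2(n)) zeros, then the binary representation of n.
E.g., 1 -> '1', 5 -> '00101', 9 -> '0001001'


num_bits = floor(log2(1465)) + 1 = 11
leading_zeros = num_bits - 1 = 10
binary(1465) = 10110111001

Elias gamma(1465) = '0000000000' + '10110111001' = 000000000010110111001 (21 bits)


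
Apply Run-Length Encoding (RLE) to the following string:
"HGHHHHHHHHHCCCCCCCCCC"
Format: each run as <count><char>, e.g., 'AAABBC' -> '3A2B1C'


Scanning runs left to right:
  i=0: run of 'H' x 1 -> '1H'
  i=1: run of 'G' x 1 -> '1G'
  i=2: run of 'H' x 9 -> '9H'
  i=11: run of 'C' x 10 -> '10C'

RLE = 1H1G9H10C


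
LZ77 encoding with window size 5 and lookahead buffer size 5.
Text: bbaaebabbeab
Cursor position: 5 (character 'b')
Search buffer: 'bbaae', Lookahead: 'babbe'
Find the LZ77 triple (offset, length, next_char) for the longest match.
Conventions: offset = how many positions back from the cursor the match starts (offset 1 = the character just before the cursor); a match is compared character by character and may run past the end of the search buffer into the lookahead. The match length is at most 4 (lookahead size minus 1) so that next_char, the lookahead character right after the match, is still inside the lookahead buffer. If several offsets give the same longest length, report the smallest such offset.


Try each offset into the search buffer:
  offset=1 (pos 4, char 'e'): match length 0
  offset=2 (pos 3, char 'a'): match length 0
  offset=3 (pos 2, char 'a'): match length 0
  offset=4 (pos 1, char 'b'): match length 2
  offset=5 (pos 0, char 'b'): match length 1
Longest match has length 2 at offset 4.
next_char = character at position 5 + 2 = 7 -> 'b'

Best match: offset=4, length=2 (matching 'ba' starting at position 1)
LZ77 triple: (4, 2, 'b')


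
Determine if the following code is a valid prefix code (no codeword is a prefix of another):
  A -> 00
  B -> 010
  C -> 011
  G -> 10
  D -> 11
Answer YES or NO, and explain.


Checking each pair (does one codeword prefix another?):
  A='00' vs B='010': no prefix
  A='00' vs C='011': no prefix
  A='00' vs G='10': no prefix
  A='00' vs D='11': no prefix
  B='010' vs A='00': no prefix
  B='010' vs C='011': no prefix
  B='010' vs G='10': no prefix
  B='010' vs D='11': no prefix
  C='011' vs A='00': no prefix
  C='011' vs B='010': no prefix
  C='011' vs G='10': no prefix
  C='011' vs D='11': no prefix
  G='10' vs A='00': no prefix
  G='10' vs B='010': no prefix
  G='10' vs C='011': no prefix
  G='10' vs D='11': no prefix
  D='11' vs A='00': no prefix
  D='11' vs B='010': no prefix
  D='11' vs C='011': no prefix
  D='11' vs G='10': no prefix
No violation found over all pairs.

YES -- this is a valid prefix code. No codeword is a prefix of any other codeword.


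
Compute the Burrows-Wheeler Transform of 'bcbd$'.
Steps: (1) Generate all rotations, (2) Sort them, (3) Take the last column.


Rotations (sorted):
  0: $bcbd -> last char: d
  1: bcbd$ -> last char: $
  2: bd$bc -> last char: c
  3: cbd$b -> last char: b
  4: d$bcb -> last char: b


BWT = d$cbb


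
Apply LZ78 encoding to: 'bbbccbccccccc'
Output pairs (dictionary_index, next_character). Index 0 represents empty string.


LZ78 encoding steps:
Dictionary: {0: ''}
Step 1: w='' (idx 0), next='b' -> output (0, 'b'), add 'b' as idx 1
Step 2: w='b' (idx 1), next='b' -> output (1, 'b'), add 'bb' as idx 2
Step 3: w='' (idx 0), next='c' -> output (0, 'c'), add 'c' as idx 3
Step 4: w='c' (idx 3), next='b' -> output (3, 'b'), add 'cb' as idx 4
Step 5: w='c' (idx 3), next='c' -> output (3, 'c'), add 'cc' as idx 5
Step 6: w='cc' (idx 5), next='c' -> output (5, 'c'), add 'ccc' as idx 6
Step 7: w='cc' (idx 5), end of input -> output (5, '')


Encoded: [(0, 'b'), (1, 'b'), (0, 'c'), (3, 'b'), (3, 'c'), (5, 'c'), (5, '')]


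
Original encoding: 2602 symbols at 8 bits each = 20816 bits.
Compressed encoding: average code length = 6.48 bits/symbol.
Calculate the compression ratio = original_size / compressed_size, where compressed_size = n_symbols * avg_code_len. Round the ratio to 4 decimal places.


original_size = n_symbols * orig_bits = 2602 * 8 = 20816 bits
compressed_size = n_symbols * avg_code_len = 2602 * 6.48 = 16860.96 bits
ratio = original_size / compressed_size = 20816 / 16860.96 = 1.2346

Compression ratio = 1.2346


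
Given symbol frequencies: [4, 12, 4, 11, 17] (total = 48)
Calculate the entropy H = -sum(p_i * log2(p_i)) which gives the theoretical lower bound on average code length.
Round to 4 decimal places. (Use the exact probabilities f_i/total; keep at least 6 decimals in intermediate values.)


Per-symbol terms -p_i * log2(p_i) with p_i = f_i/48:
  p = 4/48 = 0.083333: log2(p) = -3.584963, -p*log2(p) = 0.298747
  p = 12/48 = 0.250000: log2(p) = -2.000000, -p*log2(p) = 0.500000
  p = 4/48 = 0.083333: log2(p) = -3.584963, -p*log2(p) = 0.298747
  p = 11/48 = 0.229167: log2(p) = -2.125531, -p*log2(p) = 0.487101
  p = 17/48 = 0.354167: log2(p) = -1.497500, -p*log2(p) = 0.530364
H = 0.298747 + 0.500000 + 0.298747 + 0.487101 + 0.530364 = 2.114959

H = 2.115 bits/symbol


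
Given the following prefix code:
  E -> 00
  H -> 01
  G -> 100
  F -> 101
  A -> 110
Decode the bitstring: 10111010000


Decoding step by step:
Bits 101 -> F
Bits 110 -> A
Bits 100 -> G
Bits 00 -> E


Decoded message: FAGE


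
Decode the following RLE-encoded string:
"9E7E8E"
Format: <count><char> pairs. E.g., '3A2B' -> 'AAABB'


Expanding each <count><char> pair:
  9E -> 'EEEEEEEEE'
  7E -> 'EEEEEEE'
  8E -> 'EEEEEEEE'

Decoded = EEEEEEEEEEEEEEEEEEEEEEEE


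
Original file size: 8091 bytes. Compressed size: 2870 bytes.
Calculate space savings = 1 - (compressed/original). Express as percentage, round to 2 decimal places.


ratio = compressed/original = 2870/8091 = 0.354715
savings = 1 - ratio = 1 - 0.354715 = 0.645285
as a percentage: 0.645285 * 100 = 64.53%

Space savings = 1 - 2870/8091 = 64.53%


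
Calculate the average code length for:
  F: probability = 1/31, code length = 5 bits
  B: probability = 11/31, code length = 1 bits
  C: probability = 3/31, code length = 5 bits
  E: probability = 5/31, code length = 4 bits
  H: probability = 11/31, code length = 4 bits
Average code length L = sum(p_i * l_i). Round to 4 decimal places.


Weighted contributions p_i * l_i:
  F: (1/31) * 5 = 5/31
  B: (11/31) * 1 = 11/31
  C: (3/31) * 5 = 15/31
  E: (5/31) * 4 = 20/31
  H: (11/31) * 4 = 44/31
Sum = (5 + 11 + 15 + 20 + 44)/31 = 95/31

L = 95/31 = 3.0645 bits/symbol


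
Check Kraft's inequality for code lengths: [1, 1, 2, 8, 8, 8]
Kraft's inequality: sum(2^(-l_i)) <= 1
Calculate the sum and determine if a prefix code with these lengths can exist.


Sum = 2^(-1) + 2^(-1) + 2^(-2) + 2^(-8) + 2^(-8) + 2^(-8)
    = 0.5 + 0.5 + 0.25 + 0.00390625 + 0.00390625 + 0.00390625
    = 323/256 = 1.26171875
Since 1.26171875 > 1, Kraft's inequality is NOT satisfied.
A prefix code with these lengths CANNOT exist.

Kraft sum = 1.26171875. Not satisfied.


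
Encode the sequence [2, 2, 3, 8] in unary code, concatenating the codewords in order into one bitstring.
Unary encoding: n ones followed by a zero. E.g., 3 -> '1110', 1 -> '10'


Encode each number as n ones followed by a terminating 0:
  2 -> 110 (3 bits)
  2 -> 110 (3 bits)
  3 -> 1110 (4 bits)
  8 -> 111111110 (9 bits)
Total length = 3 + 3 + 4 + 9 = 19 bits.

Unary([2, 2, 3, 8]) = 1101101110111111110 (19 bits)


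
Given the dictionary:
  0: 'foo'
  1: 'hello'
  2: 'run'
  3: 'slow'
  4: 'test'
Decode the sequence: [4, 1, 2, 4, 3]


Look up each index in the dictionary:
  4 -> 'test'
  1 -> 'hello'
  2 -> 'run'
  4 -> 'test'
  3 -> 'slow'

Decoded: "test hello run test slow"


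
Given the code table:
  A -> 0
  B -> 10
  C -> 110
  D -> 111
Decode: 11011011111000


Decoding:
110 -> C
110 -> C
111 -> D
110 -> C
0 -> A
0 -> A


Result: CCDCAA


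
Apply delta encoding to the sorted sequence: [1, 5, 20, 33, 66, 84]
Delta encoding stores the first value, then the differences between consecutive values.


First value: 1
Deltas:
  5 - 1 = 4
  20 - 5 = 15
  33 - 20 = 13
  66 - 33 = 33
  84 - 66 = 18


Delta encoded: [1, 4, 15, 13, 33, 18]


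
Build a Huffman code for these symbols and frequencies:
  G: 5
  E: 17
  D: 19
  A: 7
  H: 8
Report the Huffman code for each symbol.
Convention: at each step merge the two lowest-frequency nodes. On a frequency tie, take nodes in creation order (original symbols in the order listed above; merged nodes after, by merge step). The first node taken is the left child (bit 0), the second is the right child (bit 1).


Huffman tree construction:
Step 1: Merge G(5) + A(7) = 12
Step 2: Merge H(8) + (G+A)(12) = 20
Step 3: Merge E(17) + D(19) = 36
Step 4: Merge (H+(G+A))(20) + (E+D)(36) = 56
Read each symbol's code off the tree from the root (left child = 0, right child = 1).

Codes:
  G: 010 (length 3)
  E: 10 (length 2)
  D: 11 (length 2)
  A: 011 (length 3)
  H: 00 (length 2)
Average code length: 124/56 = 2.2143 bits/symbol


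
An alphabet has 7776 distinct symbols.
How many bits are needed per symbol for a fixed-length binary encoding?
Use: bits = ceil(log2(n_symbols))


log2(7776) = 12.9248
Bracket: 2^12 = 4096 < 7776 <= 2^13 = 8192
So ceil(log2(7776)) = 13

bits = ceil(log2(7776)) = ceil(12.9248) = 13 bits


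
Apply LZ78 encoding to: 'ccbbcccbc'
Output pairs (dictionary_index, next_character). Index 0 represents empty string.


LZ78 encoding steps:
Dictionary: {0: ''}
Step 1: w='' (idx 0), next='c' -> output (0, 'c'), add 'c' as idx 1
Step 2: w='c' (idx 1), next='b' -> output (1, 'b'), add 'cb' as idx 2
Step 3: w='' (idx 0), next='b' -> output (0, 'b'), add 'b' as idx 3
Step 4: w='c' (idx 1), next='c' -> output (1, 'c'), add 'cc' as idx 4
Step 5: w='cb' (idx 2), next='c' -> output (2, 'c'), add 'cbc' as idx 5


Encoded: [(0, 'c'), (1, 'b'), (0, 'b'), (1, 'c'), (2, 'c')]


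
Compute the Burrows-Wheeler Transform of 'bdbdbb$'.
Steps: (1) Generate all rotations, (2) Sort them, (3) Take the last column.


Rotations (sorted):
  0: $bdbdbb -> last char: b
  1: b$bdbdb -> last char: b
  2: bb$bdbd -> last char: d
  3: bdbb$bd -> last char: d
  4: bdbdbb$ -> last char: $
  5: dbb$bdb -> last char: b
  6: dbdbb$b -> last char: b


BWT = bbdd$bb


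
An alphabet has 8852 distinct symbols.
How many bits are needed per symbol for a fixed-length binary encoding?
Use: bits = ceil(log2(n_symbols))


log2(8852) = 13.1118
Bracket: 2^13 = 8192 < 8852 <= 2^14 = 16384
So ceil(log2(8852)) = 14

bits = ceil(log2(8852)) = ceil(13.1118) = 14 bits


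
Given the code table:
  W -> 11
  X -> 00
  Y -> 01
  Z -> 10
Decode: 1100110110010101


Decoding:
11 -> W
00 -> X
11 -> W
01 -> Y
10 -> Z
01 -> Y
01 -> Y
01 -> Y


Result: WXWYZYYY


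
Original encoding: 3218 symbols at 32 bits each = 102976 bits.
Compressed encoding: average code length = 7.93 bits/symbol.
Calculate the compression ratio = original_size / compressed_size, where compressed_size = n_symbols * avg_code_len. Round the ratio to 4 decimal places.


original_size = n_symbols * orig_bits = 3218 * 32 = 102976 bits
compressed_size = n_symbols * avg_code_len = 3218 * 7.93 = 25518.74 bits
ratio = original_size / compressed_size = 102976 / 25518.74 = 4.0353

Compression ratio = 4.0353


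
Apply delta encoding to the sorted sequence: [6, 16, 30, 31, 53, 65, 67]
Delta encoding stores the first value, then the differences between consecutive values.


First value: 6
Deltas:
  16 - 6 = 10
  30 - 16 = 14
  31 - 30 = 1
  53 - 31 = 22
  65 - 53 = 12
  67 - 65 = 2


Delta encoded: [6, 10, 14, 1, 22, 12, 2]


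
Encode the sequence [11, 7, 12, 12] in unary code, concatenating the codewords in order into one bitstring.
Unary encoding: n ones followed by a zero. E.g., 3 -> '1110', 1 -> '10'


Encode each number as n ones followed by a terminating 0:
  11 -> 111111111110 (12 bits)
  7 -> 11111110 (8 bits)
  12 -> 1111111111110 (13 bits)
  12 -> 1111111111110 (13 bits)
Total length = 12 + 8 + 13 + 13 = 46 bits.

Unary([11, 7, 12, 12]) = 1111111111101111111011111111111101111111111110 (46 bits)
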